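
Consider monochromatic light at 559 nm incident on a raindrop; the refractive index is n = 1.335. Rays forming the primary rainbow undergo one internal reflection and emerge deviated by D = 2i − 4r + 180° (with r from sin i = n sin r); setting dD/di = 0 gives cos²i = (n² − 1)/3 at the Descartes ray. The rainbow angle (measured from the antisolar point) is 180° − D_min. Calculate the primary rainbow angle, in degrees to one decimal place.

cos²i = (1.78222 − 1)/3 = 0.26074; i = arccos(0.51063) = 59.294°.
sin r = sin 59.294°/1.335 = 0.64405; r = 40.094°.
D_min = 2·59.294° − 4·40.094° + 180° = 138.212°.
Rainbow angle = 180° − D_min = 41.788°.

41.8°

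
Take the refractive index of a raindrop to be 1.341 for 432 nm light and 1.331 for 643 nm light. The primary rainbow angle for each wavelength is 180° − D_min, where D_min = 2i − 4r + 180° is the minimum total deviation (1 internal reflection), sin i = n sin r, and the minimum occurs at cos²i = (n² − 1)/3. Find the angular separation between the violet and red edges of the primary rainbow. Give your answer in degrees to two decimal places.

1.44°

At 432 nm (n = 1.341): cos²i = 0.26609 → i = 58.946°, r = 39.705°, D_min = 139.071°, rainbow angle = 40.929°.
At 643 nm (n = 1.331): cos²i = 0.25719 → i = 59.527°, r = 40.356°, D_min = 137.630°, rainbow angle = 42.370°.
Angular width = |40.929° − 42.370°| = 1.441°.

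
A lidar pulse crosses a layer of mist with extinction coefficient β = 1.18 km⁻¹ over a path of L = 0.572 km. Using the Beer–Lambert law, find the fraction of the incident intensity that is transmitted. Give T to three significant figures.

τ = β·L = 1.18 × 0.572 = 0.6750.
T = exp(−0.6750) = 0.5092.

0.509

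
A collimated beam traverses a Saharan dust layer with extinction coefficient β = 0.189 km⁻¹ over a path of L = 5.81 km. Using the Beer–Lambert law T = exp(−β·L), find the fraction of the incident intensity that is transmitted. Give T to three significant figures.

τ = β·L = 0.189 × 5.81 = 1.0981.
T = exp(−1.0981) = 0.3335.

0.334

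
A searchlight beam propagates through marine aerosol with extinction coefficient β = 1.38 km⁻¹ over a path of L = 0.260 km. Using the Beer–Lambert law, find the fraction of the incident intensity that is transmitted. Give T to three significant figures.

τ = β·L = 1.38 × 0.260 = 0.3588.
T = exp(−0.3588) = 0.6985.

0.699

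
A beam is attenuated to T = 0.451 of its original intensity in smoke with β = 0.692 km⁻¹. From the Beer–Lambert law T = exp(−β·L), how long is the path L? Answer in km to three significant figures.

1.15 km

Beer–Lambert: T = exp(−βL) ⇒ L = −ln(T)/β = −ln(0.451)/0.692 = 0.7963/0.692 = 1.151 km.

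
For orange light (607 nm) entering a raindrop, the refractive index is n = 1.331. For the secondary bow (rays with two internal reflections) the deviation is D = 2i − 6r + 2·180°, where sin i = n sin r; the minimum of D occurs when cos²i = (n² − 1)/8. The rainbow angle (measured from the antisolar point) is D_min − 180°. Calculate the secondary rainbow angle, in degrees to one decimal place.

cos²i = (1.77156 − 1)/8 = 0.09645; i = arccos(0.31056) = 71.907°.
sin r = sin 71.907°/1.331 = 0.71417; r = 45.575°.
D_min = 2·71.907° − 6·45.575° + 360° = 230.365°.
Rainbow angle = D_min − 180° = 50.365°.

50.4°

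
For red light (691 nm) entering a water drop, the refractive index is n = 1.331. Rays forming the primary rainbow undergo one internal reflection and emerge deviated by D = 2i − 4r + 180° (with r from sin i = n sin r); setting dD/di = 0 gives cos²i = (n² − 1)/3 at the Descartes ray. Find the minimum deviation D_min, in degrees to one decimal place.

cos²i = (1.77156 − 1)/3 = 0.25719; i = arccos(0.50714) = 59.527°.
sin r = sin 59.527°/1.331 = 0.64753; r = 40.356°.
D_min = 2·59.527° − 4·40.356° + 180° = 137.630°.

137.6°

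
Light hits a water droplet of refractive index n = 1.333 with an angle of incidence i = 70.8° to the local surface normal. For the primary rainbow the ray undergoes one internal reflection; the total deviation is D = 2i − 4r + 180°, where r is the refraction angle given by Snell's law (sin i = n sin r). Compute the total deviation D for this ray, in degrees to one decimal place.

141.2°

sin r = sin 70.8° / 1.333 = 0.9444/1.333 = 0.7085; r = 45.11°.
D = 2·70.8° − 4·45.11° + 180° = 141.60° − 180.44° + 180° = 141.16°.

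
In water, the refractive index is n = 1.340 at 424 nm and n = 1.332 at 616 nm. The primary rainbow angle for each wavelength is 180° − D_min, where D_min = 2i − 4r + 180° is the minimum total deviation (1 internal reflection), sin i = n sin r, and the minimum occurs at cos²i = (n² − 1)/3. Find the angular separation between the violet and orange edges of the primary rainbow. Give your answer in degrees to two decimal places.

At 424 nm (n = 1.340): cos²i = 0.26520 → i = 59.004°, r = 39.770°, D_min = 138.929°, rainbow angle = 41.071°.
At 616 nm (n = 1.332): cos²i = 0.25807 → i = 59.469°, r = 40.290°, D_min = 137.776°, rainbow angle = 42.224°.
Angular width = |41.071° − 42.224°| = 1.153°.

1.15°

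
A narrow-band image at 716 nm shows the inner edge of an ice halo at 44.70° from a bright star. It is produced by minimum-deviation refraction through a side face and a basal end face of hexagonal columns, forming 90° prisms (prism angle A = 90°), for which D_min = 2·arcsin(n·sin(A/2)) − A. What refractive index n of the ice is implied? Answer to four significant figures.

1.305

Rearranging: n = sin((D_min + A)/2) / sin(A/2).
(D_min + A)/2 = (44.70° + 90°)/2 = 67.350°.
n = sin 67.350° / sin 45° = 0.9229 / 0.7071 = 1.3051.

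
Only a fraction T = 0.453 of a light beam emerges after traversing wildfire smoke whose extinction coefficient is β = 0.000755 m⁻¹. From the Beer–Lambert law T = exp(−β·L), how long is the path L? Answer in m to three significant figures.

1050 m

Beer–Lambert: T = exp(−βL) ⇒ L = −ln(T)/β = −ln(0.453)/0.000755 = 0.7919/0.000755 = 1049 m.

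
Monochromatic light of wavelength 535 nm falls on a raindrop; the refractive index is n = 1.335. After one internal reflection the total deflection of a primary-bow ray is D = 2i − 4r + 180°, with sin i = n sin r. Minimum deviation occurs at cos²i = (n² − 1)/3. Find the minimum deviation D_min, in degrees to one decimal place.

cos²i = (1.78222 − 1)/3 = 0.26074; i = arccos(0.51063) = 59.294°.
sin r = sin 59.294°/1.335 = 0.64405; r = 40.094°.
D_min = 2·59.294° − 4·40.094° + 180° = 138.212°.

138.2°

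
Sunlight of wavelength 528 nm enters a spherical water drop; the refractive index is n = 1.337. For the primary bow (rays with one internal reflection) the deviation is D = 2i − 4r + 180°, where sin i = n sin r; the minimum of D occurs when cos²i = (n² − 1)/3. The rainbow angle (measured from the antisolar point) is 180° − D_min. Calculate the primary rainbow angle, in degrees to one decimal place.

cos²i = (1.78757 − 1)/3 = 0.26252; i = arccos(0.51237) = 59.178°.
sin r = sin 59.178°/1.337 = 0.64231; r = 39.964°.
D_min = 2·59.178° − 4·39.964° + 180° = 138.500°.
Rainbow angle = 180° − D_min = 41.500°.

41.5°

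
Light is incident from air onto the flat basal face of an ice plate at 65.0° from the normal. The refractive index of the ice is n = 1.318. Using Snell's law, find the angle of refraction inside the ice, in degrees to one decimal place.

Snell: sin θ_r = sin θ_i / n = sin 65.0° / 1.318 = 0.9063 / 1.318 = 0.6876.
θ_r = arcsin(0.6876) = 43.44°.

43.4°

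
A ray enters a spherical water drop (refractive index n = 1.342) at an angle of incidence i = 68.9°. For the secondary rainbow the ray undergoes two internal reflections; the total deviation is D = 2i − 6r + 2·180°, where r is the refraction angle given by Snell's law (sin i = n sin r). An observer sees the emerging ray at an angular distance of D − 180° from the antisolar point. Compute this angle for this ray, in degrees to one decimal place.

sin r = sin 68.9° / 1.342 = 0.9330/1.342 = 0.6952; r = 44.04°.
D = 2·68.9° − 6·44.04° + 2·180° = 137.80° − 264.26° + 360° = 233.54°.
Angle from antisolar point = D − 180° = 53.54°.

53.5°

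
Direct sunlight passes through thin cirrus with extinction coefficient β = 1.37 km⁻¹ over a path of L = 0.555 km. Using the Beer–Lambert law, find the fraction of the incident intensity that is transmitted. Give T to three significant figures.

0.468

τ = β·L = 1.37 × 0.555 = 0.7604.
T = exp(−0.7604) = 0.4675.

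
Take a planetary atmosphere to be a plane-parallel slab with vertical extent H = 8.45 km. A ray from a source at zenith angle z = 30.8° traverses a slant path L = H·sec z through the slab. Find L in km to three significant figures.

sec z = 1/cos 30.8° = 1.1642.
L = 8.45 × 1.1642 = 9.837 km.

9.84 km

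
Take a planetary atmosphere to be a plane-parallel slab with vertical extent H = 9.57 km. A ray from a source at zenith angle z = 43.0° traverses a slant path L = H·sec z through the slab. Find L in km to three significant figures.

sec z = 1/cos 43.0° = 1.3673.
L = 9.57 × 1.3673 = 13.085 km.

13.1 km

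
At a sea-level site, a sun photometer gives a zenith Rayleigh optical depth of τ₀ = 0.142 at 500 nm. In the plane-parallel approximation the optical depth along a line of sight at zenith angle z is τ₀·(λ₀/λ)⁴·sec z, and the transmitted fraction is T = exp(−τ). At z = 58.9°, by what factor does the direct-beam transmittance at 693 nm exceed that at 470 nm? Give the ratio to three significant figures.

Airmass: sec 58.9° = 1.9360.
τ(693 nm) = 0.142 × (500/693)⁴ × 1.9360 = 0.142 × 0.2710 × 1.9360 = 0.0745.
τ(470 nm) = 0.142 × (500/470)⁴ × 1.9360 = 0.142 × 1.2808 × 1.9360 = 0.3521.
T(693)/T(470) = exp(τ_B − τ_A) = exp(0.2776) = 1.3200.

1.32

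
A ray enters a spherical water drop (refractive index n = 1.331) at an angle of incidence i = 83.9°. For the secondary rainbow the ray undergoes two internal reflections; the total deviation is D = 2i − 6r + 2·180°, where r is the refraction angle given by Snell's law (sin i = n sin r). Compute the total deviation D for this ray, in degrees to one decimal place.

sin r = sin 83.9° / 1.331 = 0.9943/1.331 = 0.7471; r = 48.34°.
D = 2·83.9° − 6·48.34° + 2·180° = 167.80° − 290.02° + 360° = 237.78°.

237.8°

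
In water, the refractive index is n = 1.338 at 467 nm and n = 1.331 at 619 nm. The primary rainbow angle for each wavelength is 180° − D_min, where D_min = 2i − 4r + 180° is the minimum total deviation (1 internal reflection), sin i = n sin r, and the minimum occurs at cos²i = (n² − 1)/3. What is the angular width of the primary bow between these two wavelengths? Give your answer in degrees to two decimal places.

At 467 nm (n = 1.338): cos²i = 0.26341 → i = 59.120°, r = 39.899°, D_min = 138.643°, rainbow angle = 41.357°.
At 619 nm (n = 1.331): cos²i = 0.25719 → i = 59.527°, r = 40.356°, D_min = 137.630°, rainbow angle = 42.370°.
Angular width = |41.357° − 42.370°| = 1.013°.

1.01°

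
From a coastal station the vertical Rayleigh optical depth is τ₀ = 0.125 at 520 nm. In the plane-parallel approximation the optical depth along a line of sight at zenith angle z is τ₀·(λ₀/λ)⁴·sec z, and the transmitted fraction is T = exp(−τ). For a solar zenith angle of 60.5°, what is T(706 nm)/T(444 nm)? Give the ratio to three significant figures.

1.50

Airmass: sec 60.5° = 2.0308.
τ(706 nm) = 0.125 × (520/706)⁴ × 2.0308 = 0.125 × 0.2943 × 2.0308 = 0.0747.
τ(444 nm) = 0.125 × (520/444)⁴ × 2.0308 = 0.125 × 1.8814 × 2.0308 = 0.4776.
T(706)/T(444) = exp(τ_B − τ_A) = exp(0.4029) = 1.4961.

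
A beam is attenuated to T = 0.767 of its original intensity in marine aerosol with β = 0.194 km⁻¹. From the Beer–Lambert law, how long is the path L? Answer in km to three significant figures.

Beer–Lambert: T = exp(−βL) ⇒ L = −ln(T)/β = −ln(0.767)/0.194 = 0.2653/0.194 = 1.367 km.

1.37 km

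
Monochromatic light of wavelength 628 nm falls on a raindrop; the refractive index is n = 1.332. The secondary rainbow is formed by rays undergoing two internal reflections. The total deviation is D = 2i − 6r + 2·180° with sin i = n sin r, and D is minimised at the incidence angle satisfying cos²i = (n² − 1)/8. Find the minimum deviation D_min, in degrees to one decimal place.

230.6°

cos²i = (1.77422 − 1)/8 = 0.09678; i = arccos(0.31109) = 71.875°.
sin r = sin 71.875°/1.332 = 0.71350; r = 45.520°.
D_min = 2·71.875° − 6·45.520° + 360° = 230.628°.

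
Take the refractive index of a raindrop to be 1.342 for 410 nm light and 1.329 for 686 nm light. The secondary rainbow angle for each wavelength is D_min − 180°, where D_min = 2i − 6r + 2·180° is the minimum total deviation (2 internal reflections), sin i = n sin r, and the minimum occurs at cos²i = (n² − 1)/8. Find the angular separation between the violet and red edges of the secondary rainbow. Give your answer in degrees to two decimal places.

At 410 nm (n = 1.342): cos²i = 0.10012 → i = 71.554°, r = 44.981°, D_min = 233.222°, rainbow angle = 53.222°.
At 686 nm (n = 1.329): cos²i = 0.09578 → i = 71.972°, r = 45.685°, D_min = 229.837°, rainbow angle = 49.837°.
Angular width = |53.222° − 49.837°| = 3.385°.

3.39°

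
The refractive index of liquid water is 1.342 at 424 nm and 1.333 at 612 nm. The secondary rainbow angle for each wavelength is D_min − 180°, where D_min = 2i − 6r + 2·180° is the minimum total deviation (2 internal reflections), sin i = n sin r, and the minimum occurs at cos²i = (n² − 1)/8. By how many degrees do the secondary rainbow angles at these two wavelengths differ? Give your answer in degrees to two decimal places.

At 424 nm (n = 1.342): cos²i = 0.10012 → i = 71.554°, r = 44.981°, D_min = 233.222°, rainbow angle = 53.222°.
At 612 nm (n = 1.333): cos²i = 0.09711 → i = 71.843°, r = 45.466°, D_min = 230.891°, rainbow angle = 50.891°.
Angular width = |53.222° − 50.891°| = 2.331°.

2.33°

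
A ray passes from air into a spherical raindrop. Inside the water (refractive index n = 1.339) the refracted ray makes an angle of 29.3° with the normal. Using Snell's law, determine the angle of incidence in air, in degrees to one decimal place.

Snell: sin θ_i = n · sin θ_r = 1.339 × sin 29.3° = 1.339 × 0.4894 = 0.6553.
θ_i = arcsin(0.6553) = 40.94°.

40.9°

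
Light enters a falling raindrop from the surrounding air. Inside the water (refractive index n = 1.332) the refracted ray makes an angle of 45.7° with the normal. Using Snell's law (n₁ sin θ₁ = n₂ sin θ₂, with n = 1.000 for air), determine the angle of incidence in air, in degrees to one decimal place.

72.4°

Snell: sin θ_i = n · sin θ_r = 1.332 × sin 45.7° = 1.332 × 0.7157 = 0.9533.
θ_i = arcsin(0.9533) = 72.42°.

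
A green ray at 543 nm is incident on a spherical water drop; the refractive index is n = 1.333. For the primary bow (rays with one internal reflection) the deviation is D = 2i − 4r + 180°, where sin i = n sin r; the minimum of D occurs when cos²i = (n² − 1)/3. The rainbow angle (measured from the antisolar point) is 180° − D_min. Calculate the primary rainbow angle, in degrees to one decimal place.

42.1°

cos²i = (1.77689 − 1)/3 = 0.25896; i = arccos(0.50888) = 59.410°.
sin r = sin 59.410°/1.333 = 0.64579; r = 40.225°.
D_min = 2·59.410° − 4·40.225° + 180° = 137.922°.
Rainbow angle = 180° − D_min = 42.078°.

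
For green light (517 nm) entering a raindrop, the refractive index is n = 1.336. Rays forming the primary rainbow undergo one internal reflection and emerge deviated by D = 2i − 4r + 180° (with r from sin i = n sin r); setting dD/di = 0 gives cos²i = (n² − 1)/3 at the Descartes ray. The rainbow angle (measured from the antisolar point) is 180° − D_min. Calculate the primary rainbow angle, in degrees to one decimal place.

cos²i = (1.78490 − 1)/3 = 0.26163; i = arccos(0.51150) = 59.236°.
sin r = sin 59.236°/1.336 = 0.64318; r = 40.029°.
D_min = 2·59.236° − 4·40.029° + 180° = 138.356°.
Rainbow angle = 180° − D_min = 41.644°.

41.6°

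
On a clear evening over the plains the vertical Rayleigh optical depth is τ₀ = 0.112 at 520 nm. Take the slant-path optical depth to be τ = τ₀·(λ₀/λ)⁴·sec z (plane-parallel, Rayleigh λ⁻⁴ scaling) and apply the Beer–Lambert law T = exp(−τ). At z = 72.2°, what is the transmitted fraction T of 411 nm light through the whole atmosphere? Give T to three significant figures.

sec 72.2° = 3.2712.
τ = 0.112 × (520/411)⁴ × 3.2712 = 0.112 × 2.5624 × 3.2712 = 0.9388.
T = exp(−0.9388) = 0.3911.

0.391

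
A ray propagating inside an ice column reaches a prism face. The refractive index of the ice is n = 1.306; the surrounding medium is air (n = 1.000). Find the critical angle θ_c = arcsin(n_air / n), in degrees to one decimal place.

sin θ_c = n_air / n = 1.000 / 1.306 = 0.7657.
θ_c = arcsin(0.7657) = 49.97°.

50.0°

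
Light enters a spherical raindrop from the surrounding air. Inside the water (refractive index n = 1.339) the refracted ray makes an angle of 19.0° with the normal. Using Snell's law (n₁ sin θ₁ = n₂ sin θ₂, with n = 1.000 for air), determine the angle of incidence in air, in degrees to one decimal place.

Snell: sin θ_i = n · sin θ_r = 1.339 × sin 19.0° = 1.339 × 0.3256 = 0.4359.
θ_i = arcsin(0.4359) = 25.84°.

25.8°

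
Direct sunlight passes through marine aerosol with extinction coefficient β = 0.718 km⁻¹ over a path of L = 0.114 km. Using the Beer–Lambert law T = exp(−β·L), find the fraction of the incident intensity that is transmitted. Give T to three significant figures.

0.921

τ = β·L = 0.718 × 0.114 = 0.0819.
T = exp(−0.0819) = 0.9214.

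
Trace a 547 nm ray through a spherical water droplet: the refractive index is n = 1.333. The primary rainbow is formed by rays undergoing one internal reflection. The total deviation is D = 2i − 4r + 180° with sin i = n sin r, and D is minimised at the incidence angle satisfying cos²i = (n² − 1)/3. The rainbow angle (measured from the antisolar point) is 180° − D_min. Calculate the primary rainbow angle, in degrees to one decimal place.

42.1°

cos²i = (1.77689 − 1)/3 = 0.25896; i = arccos(0.50888) = 59.410°.
sin r = sin 59.410°/1.333 = 0.64579; r = 40.225°.
D_min = 2·59.410° − 4·40.225° + 180° = 137.922°.
Rainbow angle = 180° − D_min = 42.078°.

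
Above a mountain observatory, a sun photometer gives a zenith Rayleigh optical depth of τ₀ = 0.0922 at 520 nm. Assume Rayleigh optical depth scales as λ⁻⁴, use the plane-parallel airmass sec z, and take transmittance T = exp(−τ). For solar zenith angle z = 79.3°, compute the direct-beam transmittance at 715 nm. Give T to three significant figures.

sec 79.3° = 5.3860.
τ = 0.0922 × (520/715)⁴ × 5.3860 = 0.0922 × 0.2798 × 5.3860 = 0.1389.
T = exp(−0.1389) = 0.8703.

0.870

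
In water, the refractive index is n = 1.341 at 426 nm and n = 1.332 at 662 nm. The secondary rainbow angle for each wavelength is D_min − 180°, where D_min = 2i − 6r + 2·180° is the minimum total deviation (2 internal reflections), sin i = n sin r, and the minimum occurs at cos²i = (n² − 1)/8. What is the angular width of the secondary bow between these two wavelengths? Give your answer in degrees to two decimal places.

2.34°

At 426 nm (n = 1.341): cos²i = 0.09979 → i = 71.586°, r = 45.034°, D_min = 232.966°, rainbow angle = 52.966°.
At 662 nm (n = 1.332): cos²i = 0.09678 → i = 71.875°, r = 45.520°, D_min = 230.628°, rainbow angle = 50.628°.
Angular width = |52.966° − 50.628°| = 2.337°.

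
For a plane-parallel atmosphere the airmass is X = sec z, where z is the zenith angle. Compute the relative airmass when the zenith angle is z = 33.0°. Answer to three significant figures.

X = sec z = 1/cos 33.0° = 1/0.8387 = 1.1924.

1.19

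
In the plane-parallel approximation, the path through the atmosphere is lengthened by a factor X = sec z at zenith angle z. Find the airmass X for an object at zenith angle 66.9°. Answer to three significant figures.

X = sec z = 1/cos 66.9° = 1/0.3923 = 2.5488.

2.55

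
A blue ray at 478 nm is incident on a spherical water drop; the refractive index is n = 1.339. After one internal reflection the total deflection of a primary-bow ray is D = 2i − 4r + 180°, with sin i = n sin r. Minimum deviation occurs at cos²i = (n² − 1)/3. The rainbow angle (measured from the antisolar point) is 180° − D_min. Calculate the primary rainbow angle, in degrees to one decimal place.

41.2°

cos²i = (1.79292 − 1)/3 = 0.26431; i = arccos(0.51411) = 59.062°.
sin r = sin 59.062°/1.339 = 0.64057; r = 39.834°.
D_min = 2·59.062° − 4·39.834° + 180° = 138.786°.
Rainbow angle = 180° − D_min = 41.214°.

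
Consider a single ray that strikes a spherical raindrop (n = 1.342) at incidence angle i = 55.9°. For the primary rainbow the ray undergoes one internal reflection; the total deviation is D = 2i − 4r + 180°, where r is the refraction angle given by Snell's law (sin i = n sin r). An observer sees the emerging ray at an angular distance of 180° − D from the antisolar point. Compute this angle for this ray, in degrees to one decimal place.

sin r = sin 55.9° / 1.342 = 0.8281/1.342 = 0.6170; r = 38.10°.
D = 2·55.9° − 4·38.10° + 180° = 111.80° − 152.40° + 180° = 139.40°.
Angle from antisolar point = 180° − D = 40.60°.

40.6°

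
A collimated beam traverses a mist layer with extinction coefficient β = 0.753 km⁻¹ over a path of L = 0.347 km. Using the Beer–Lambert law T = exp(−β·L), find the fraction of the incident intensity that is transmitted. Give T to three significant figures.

τ = β·L = 0.753 × 0.347 = 0.2613.
T = exp(−0.2613) = 0.7701.

0.770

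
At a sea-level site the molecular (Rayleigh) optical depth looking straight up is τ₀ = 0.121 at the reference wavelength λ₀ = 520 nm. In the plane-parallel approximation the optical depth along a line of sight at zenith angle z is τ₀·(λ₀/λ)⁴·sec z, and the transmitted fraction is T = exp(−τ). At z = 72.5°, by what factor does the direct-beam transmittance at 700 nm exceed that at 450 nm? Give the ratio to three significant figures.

Airmass: sec 72.5° = 3.3255.
τ(700 nm) = 0.121 × (520/700)⁴ × 3.3255 = 0.121 × 0.3045 × 3.3255 = 0.1225.
τ(450 nm) = 0.121 × (520/450)⁴ × 3.3255 = 0.121 × 1.7830 × 3.3255 = 0.7175.
T(700)/T(450) = exp(τ_B − τ_A) = exp(0.5949) = 1.8129.

1.81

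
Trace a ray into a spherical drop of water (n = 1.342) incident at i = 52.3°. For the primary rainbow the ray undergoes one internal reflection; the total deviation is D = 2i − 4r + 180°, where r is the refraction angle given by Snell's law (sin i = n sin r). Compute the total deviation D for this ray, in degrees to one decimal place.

sin r = sin 52.3° / 1.342 = 0.7912/1.342 = 0.5896; r = 36.13°.
D = 2·52.3° − 4·36.13° + 180° = 104.60° − 144.51° + 180° = 140.09°.

140.1°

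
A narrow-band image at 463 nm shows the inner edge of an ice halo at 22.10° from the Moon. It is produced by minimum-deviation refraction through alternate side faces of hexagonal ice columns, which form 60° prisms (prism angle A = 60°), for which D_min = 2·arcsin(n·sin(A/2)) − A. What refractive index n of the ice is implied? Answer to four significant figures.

1.313

Rearranging: n = sin((D_min + A)/2) / sin(A/2).
(D_min + A)/2 = (22.10° + 60°)/2 = 41.050°.
n = sin 41.050° / sin 30° = 0.6567 / 0.5000 = 1.3134.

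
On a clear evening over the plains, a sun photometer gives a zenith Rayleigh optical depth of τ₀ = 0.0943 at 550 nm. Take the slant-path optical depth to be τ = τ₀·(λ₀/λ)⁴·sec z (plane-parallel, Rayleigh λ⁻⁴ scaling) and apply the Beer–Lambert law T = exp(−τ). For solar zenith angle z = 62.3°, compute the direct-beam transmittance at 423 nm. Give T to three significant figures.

0.560

sec 62.3° = 2.1513.
τ = 0.0943 × (550/423)⁴ × 2.1513 = 0.0943 × 2.8582 × 2.1513 = 0.5798.
T = exp(−0.5798) = 0.5600.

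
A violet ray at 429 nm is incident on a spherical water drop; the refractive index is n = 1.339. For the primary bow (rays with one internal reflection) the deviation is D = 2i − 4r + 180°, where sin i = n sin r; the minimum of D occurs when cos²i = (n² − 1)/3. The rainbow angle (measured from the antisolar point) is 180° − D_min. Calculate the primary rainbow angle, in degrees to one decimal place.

41.2°

cos²i = (1.79292 − 1)/3 = 0.26431; i = arccos(0.51411) = 59.062°.
sin r = sin 59.062°/1.339 = 0.64057; r = 39.834°.
D_min = 2·59.062° − 4·39.834° + 180° = 138.786°.
Rainbow angle = 180° − D_min = 41.214°.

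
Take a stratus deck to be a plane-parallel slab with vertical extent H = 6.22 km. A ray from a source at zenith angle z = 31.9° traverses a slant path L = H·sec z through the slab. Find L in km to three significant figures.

7.33 km

sec z = 1/cos 31.9° = 1.1779.
L = 6.22 × 1.1779 = 7.327 km.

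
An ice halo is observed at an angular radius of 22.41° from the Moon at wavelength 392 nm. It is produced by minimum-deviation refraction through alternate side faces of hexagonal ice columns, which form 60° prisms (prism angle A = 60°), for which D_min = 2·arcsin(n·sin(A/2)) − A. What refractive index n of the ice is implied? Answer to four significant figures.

Rearranging: n = sin((D_min + A)/2) / sin(A/2).
(D_min + A)/2 = (22.41° + 60°)/2 = 41.205°.
n = sin 41.205° / sin 30° = 0.6588 / 0.5000 = 1.3175.

1.318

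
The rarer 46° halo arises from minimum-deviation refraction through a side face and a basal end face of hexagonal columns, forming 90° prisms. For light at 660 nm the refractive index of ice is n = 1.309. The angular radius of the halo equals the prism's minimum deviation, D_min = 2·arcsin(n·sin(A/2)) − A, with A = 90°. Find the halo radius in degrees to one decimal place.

n·sin(A/2) = 1.309 × sin 45° = 1.309 × 0.7071 = 0.9256.
D_min = 2·arcsin(0.9256) − 90° = 2 × 67.759° − 90° = 45.519°.

45.5°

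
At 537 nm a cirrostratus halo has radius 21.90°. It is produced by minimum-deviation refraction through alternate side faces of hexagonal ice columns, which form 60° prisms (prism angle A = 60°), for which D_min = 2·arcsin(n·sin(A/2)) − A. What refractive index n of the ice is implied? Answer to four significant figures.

Rearranging: n = sin((D_min + A)/2) / sin(A/2).
(D_min + A)/2 = (21.90° + 60°)/2 = 40.950°.
n = sin 40.950° / sin 30° = 0.6554 / 0.5000 = 1.3108.

1.311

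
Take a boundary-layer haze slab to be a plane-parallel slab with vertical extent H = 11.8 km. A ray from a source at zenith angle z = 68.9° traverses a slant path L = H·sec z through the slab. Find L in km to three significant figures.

sec z = 1/cos 68.9° = 2.7778.
L = 11.8 × 2.7778 = 32.778 km.

32.8 km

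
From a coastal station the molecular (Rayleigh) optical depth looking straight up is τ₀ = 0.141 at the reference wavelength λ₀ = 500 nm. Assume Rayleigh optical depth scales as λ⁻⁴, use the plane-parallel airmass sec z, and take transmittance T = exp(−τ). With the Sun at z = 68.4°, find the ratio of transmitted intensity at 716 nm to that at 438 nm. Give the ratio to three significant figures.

1.75

Airmass: sec 68.4° = 2.7165.
τ(716 nm) = 0.141 × (500/716)⁴ × 2.7165 = 0.141 × 0.2378 × 2.7165 = 0.0911.
τ(438 nm) = 0.141 × (500/438)⁴ × 2.7165 = 0.141 × 1.6982 × 2.7165 = 0.6504.
T(716)/T(438) = exp(τ_B − τ_A) = exp(0.5594) = 1.7495.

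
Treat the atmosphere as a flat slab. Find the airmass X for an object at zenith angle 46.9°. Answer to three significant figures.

X = sec z = 1/cos 46.9° = 1/0.6833 = 1.4635.

1.46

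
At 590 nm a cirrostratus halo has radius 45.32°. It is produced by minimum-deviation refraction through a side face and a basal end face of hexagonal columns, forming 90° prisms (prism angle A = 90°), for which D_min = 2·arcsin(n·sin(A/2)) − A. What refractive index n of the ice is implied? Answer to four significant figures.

1.308

Rearranging: n = sin((D_min + A)/2) / sin(A/2).
(D_min + A)/2 = (45.32° + 90°)/2 = 67.660°.
n = sin 67.660° / sin 45° = 0.9249 / 0.7071 = 1.3081.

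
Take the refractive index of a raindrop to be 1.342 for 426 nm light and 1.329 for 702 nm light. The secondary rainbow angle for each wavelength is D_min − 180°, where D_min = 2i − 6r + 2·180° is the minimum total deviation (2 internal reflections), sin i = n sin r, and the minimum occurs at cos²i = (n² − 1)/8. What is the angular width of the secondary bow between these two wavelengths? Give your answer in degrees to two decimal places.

3.39°

At 426 nm (n = 1.342): cos²i = 0.10012 → i = 71.554°, r = 44.981°, D_min = 233.222°, rainbow angle = 53.222°.
At 702 nm (n = 1.329): cos²i = 0.09578 → i = 71.972°, r = 45.685°, D_min = 229.837°, rainbow angle = 49.837°.
Angular width = |53.222° − 49.837°| = 3.385°.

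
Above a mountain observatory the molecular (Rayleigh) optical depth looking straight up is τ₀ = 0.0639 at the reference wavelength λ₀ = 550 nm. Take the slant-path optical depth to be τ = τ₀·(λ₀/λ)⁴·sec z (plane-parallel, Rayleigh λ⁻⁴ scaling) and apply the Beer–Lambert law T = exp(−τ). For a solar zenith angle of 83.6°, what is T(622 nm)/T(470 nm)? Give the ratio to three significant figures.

Airmass: sec 83.6° = 8.9711.
τ(622 nm) = 0.0639 × (550/622)⁴ × 8.9711 = 0.0639 × 0.6113 × 8.9711 = 0.3505.
τ(470 nm) = 0.0639 × (550/470)⁴ × 8.9711 = 0.0639 × 1.8753 × 8.9711 = 1.0750.
T(622)/T(470) = exp(τ_B − τ_A) = exp(0.7245) = 2.0638.

2.06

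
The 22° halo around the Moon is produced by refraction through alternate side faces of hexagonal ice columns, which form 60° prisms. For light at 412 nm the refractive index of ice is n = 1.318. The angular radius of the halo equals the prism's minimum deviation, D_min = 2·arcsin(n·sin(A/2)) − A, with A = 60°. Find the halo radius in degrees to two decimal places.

n·sin(A/2) = 1.318 × sin 30° = 1.318 × 0.5000 = 0.6590.
D_min = 2·arcsin(0.6590) − 60° = 2 × 41.224° − 60° = 22.447°.

22.45°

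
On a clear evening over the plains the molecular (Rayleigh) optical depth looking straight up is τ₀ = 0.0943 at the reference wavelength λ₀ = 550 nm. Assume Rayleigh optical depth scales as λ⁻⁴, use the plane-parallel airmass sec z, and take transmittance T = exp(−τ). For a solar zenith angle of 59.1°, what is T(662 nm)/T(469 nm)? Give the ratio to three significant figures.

1.30

Airmass: sec 59.1° = 1.9473.
τ(662 nm) = 0.0943 × (550/662)⁴ × 1.9473 = 0.0943 × 0.4765 × 1.9473 = 0.0875.
τ(469 nm) = 0.0943 × (550/469)⁴ × 1.9473 = 0.0943 × 1.8913 × 1.9473 = 0.3473.
T(662)/T(469) = exp(τ_B − τ_A) = exp(0.2598) = 1.2967.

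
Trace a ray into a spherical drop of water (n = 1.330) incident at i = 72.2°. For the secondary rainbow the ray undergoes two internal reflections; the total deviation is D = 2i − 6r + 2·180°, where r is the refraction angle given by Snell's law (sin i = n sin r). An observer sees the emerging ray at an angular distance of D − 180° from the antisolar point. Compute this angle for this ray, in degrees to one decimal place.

sin r = sin 72.2° / 1.330 = 0.9521/1.330 = 0.7159; r = 45.72°.
D = 2·72.2° − 6·45.72° + 2·180° = 144.40° − 274.30° + 360° = 230.10°.
Angle from antisolar point = D − 180° = 50.10°.

50.1°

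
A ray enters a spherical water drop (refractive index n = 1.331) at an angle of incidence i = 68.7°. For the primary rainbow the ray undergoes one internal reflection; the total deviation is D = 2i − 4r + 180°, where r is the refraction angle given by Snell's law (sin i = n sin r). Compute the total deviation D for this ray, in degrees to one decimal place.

sin r = sin 68.7° / 1.331 = 0.9317/1.331 = 0.7000; r = 44.43°.
D = 2·68.7° − 4·44.43° + 180° = 137.40° − 177.71° + 180° = 139.69°.

139.7°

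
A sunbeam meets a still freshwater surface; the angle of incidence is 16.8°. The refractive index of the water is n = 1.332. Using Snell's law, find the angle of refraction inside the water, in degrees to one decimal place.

12.5°

Snell: sin θ_r = sin θ_i / n = sin 16.8° / 1.332 = 0.2890 / 1.332 = 0.2170.
θ_r = arcsin(0.2170) = 12.53°.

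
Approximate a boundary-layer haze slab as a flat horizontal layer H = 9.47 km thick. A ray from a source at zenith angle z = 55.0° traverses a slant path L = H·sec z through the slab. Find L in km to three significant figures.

16.5 km

sec z = 1/cos 55.0° = 1.7434.
L = 9.47 × 1.7434 = 16.510 km.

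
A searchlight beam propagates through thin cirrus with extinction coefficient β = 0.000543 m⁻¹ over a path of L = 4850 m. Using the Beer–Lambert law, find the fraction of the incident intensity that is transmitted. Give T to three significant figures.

τ = β·L = 0.000543 × 4850 = 2.6336.
T = exp(−2.6336) = 0.0718.

0.0718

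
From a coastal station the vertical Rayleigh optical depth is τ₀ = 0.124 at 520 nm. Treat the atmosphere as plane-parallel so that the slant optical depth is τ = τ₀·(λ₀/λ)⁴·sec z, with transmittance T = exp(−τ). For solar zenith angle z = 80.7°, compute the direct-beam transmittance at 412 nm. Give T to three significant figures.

0.143

sec 80.7° = 6.1880.
τ = 0.124 × (520/412)⁴ × 6.1880 = 0.124 × 2.5376 × 6.1880 = 1.9471.
T = exp(−1.9471) = 0.1427.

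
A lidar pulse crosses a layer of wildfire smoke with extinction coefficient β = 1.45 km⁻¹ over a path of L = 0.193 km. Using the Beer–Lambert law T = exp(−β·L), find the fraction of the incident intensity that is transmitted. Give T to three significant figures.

τ = β·L = 1.45 × 0.193 = 0.2798.
T = exp(−0.2798) = 0.7559.

0.756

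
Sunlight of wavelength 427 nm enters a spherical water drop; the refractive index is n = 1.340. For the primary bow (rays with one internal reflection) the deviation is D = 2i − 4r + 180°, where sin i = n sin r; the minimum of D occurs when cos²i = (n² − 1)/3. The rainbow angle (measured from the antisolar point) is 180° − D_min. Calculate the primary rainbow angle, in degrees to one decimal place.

41.1°

cos²i = (1.79560 − 1)/3 = 0.26520; i = arccos(0.51498) = 59.004°.
sin r = sin 59.004°/1.340 = 0.63971; r = 39.770°.
D_min = 2·59.004° − 4·39.770° + 180° = 138.929°.
Rainbow angle = 180° − D_min = 41.071°.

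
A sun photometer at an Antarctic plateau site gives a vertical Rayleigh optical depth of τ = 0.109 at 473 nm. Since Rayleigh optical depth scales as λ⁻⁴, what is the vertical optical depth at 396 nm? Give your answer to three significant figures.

τ(396 nm) = τ(473 nm) × (473/396)⁴ = 0.109 × (1.1944)⁴ = 0.109 × 2.0355 = 0.2219.

0.222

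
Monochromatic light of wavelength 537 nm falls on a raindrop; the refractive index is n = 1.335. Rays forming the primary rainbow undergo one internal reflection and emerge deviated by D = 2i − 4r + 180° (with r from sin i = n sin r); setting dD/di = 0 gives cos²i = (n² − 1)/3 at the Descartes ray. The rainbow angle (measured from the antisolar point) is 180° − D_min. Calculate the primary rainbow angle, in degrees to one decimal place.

cos²i = (1.78222 − 1)/3 = 0.26074; i = arccos(0.51063) = 59.294°.
sin r = sin 59.294°/1.335 = 0.64405; r = 40.094°.
D_min = 2·59.294° − 4·40.094° + 180° = 138.212°.
Rainbow angle = 180° − D_min = 41.788°.

41.8°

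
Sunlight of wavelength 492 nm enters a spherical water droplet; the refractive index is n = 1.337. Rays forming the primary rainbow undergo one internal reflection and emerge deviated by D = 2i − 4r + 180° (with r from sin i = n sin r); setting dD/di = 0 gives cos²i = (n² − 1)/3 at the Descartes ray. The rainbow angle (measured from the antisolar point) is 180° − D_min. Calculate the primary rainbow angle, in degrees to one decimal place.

41.5°

cos²i = (1.78757 − 1)/3 = 0.26252; i = arccos(0.51237) = 59.178°.
sin r = sin 59.178°/1.337 = 0.64231; r = 39.964°.
D_min = 2·59.178° − 4·39.964° + 180° = 138.500°.
Rainbow angle = 180° − D_min = 41.500°.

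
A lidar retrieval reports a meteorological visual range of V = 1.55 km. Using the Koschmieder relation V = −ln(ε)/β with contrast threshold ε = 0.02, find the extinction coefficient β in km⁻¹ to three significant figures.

2.52 km⁻¹

β = −ln(0.02) / V = 3.912 / 1.55 = 2.5239 km⁻¹.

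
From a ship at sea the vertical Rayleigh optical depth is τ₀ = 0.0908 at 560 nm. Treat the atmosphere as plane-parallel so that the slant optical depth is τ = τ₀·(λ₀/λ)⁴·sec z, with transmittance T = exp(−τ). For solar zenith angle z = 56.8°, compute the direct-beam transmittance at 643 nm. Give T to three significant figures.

0.909

sec 56.8° = 1.8263.
τ = 0.0908 × (560/643)⁴ × 1.8263 = 0.0908 × 0.5753 × 1.8263 = 0.0954.
T = exp(−0.0954) = 0.9090.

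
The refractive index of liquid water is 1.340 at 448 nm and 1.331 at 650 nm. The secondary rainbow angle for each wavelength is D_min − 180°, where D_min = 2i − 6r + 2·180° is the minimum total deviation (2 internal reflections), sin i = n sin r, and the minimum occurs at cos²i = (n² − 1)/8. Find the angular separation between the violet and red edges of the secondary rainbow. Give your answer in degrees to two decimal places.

2.34°

At 448 nm (n = 1.340): cos²i = 0.09945 → i = 71.618°, r = 45.088°, D_min = 232.709°, rainbow angle = 52.709°.
At 650 nm (n = 1.331): cos²i = 0.09645 → i = 71.907°, r = 45.575°, D_min = 230.365°, rainbow angle = 50.365°.
Angular width = |52.709° − 50.365°| = 2.344°.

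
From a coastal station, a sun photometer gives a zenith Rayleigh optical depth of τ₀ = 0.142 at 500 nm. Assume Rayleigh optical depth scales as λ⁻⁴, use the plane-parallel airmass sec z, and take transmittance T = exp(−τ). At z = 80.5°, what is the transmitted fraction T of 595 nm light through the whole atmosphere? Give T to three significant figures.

0.651

sec 80.5° = 6.0589.
τ = 0.142 × (500/595)⁴ × 6.0589 = 0.142 × 0.4987 × 6.0589 = 0.4290.
T = exp(−0.4290) = 0.6511.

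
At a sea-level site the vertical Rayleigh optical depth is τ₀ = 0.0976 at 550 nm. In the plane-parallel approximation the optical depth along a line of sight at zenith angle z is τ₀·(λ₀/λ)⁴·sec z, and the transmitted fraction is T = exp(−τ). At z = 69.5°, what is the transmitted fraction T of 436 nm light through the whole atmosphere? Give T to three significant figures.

sec 69.5° = 2.8555.
τ = 0.0976 × (550/436)⁴ × 2.8555 = 0.0976 × 2.5322 × 2.8555 = 0.7057.
T = exp(−0.7057) = 0.4938.

0.494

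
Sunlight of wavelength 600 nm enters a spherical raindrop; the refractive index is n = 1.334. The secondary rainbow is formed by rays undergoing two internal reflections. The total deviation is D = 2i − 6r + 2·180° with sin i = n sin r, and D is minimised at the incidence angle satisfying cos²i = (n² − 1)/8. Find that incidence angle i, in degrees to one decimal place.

71.8°

cos²i = (1.334² − 1)/8 = (1.77956 − 1)/8 = 0.09744.
cos i = 0.31216, so i = 71.810°.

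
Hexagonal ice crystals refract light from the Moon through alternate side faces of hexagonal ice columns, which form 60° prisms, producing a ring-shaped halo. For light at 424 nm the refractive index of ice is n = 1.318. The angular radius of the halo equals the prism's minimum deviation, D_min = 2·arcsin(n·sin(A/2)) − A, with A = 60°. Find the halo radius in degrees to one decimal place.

n·sin(A/2) = 1.318 × sin 30° = 1.318 × 0.5000 = 0.6590.
D_min = 2·arcsin(0.6590) − 60° = 2 × 41.224° − 60° = 22.447°.

22.4°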